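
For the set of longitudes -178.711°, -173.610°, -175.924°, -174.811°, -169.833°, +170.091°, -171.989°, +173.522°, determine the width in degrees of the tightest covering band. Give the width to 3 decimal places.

Sort the longitudes: -178.711°, -175.924°, -174.811°, -173.610°, -171.989°, -169.833°, +170.091°, +173.522°.
Eastward gaps between consecutive values (wrapping around): 2.787°, 1.113°, 1.201°, 1.621°, 2.156°, 339.924°, 3.431°, 7.767°.
Largest gap = 339.924° ⇒ minimal covering band is its complement: 360° − 339.924° = 20.076°.
Band runs from +170.091° eastward to -169.833°, crossing the antimeridian.

20.076°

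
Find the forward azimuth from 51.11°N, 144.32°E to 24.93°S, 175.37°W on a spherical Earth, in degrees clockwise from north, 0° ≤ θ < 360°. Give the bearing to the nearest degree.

Δλ = -175.37 − 144.32 = -319.69°; wrapped into (−180°, 180°]: 40.31°.
θ = atan2( sin Δλ · cos φ₂ , cos φ₁ · sin φ₂ − sin φ₁ · cos φ₂ · cos Δλ )
  = atan2(0.58664, -0.80287) = 143.845° → normalised to [0°, 360°): 143.845°.

144°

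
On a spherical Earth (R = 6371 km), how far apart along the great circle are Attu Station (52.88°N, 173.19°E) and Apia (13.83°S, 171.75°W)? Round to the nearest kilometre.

Δλ = -171.75 − 173.19 = -344.94°; wrapped into (−180°, 180°]: 15.06°.
Δφ = -13.83 − 52.88 = -66.71°.
a = sin²(Δφ/2) + cos φ₁ · cos φ₂ · sin²(Δλ/2) = 0.312371.
c = 2·atan2(√a, √(1−a)) = 1.18612 rad → d = 6371·c ≈ 7556.77 km.

7557 km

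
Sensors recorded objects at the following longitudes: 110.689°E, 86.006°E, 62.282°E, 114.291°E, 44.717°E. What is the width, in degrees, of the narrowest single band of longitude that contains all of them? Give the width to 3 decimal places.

Sort the longitudes: +44.717°, +62.282°, +86.006°, +110.689°, +114.291°.
Eastward gaps between consecutive values (wrapping around): 17.565°, 23.724°, 24.683°, 3.602°, 290.426°.
Largest gap = 290.426° ⇒ minimal covering band is its complement: 360° − 290.426° = 69.574°.
Band runs from +44.717° eastward to +114.291°.

69.574°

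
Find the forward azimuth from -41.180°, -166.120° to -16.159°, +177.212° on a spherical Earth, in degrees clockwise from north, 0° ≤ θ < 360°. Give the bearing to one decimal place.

325.2°

Δλ = 177.212 − -166.120 = 343.332°; wrapped into (−180°, 180°]: -16.668°.
θ = atan2( sin Δλ · cos φ₂ , cos φ₁ · sin φ₂ − sin φ₁ · cos φ₂ · cos Δλ )
  = atan2(-0.27549, 0.39638) = -34.800° → normalised to [0°, 360°): 325.200°.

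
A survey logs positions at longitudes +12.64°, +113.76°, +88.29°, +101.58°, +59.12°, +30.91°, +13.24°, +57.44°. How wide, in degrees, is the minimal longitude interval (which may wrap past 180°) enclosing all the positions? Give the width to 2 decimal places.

Sort the longitudes: +12.64°, +13.24°, +30.91°, +57.44°, +59.12°, +88.29°, +101.58°, +113.76°.
Eastward gaps between consecutive values (wrapping around): 0.60°, 17.67°, 26.53°, 1.68°, 29.17°, 13.29°, 12.18°, 258.88°.
Largest gap = 258.88° ⇒ minimal covering band is its complement: 360° − 258.88° = 101.12°.
Band runs from +12.64° eastward to +113.76°.

101.12°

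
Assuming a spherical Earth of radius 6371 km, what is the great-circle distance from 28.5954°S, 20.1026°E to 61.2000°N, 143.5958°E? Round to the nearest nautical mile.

7851 nmi

Δλ = 143.5958 − 20.1026 = 123.4932°.
Δφ = 61.2000 − -28.5954 = 89.7954°.
a = sin²(Δφ/2) + cos φ₁ · cos φ₂ · sin²(Δλ/2) = 0.826421.
c = 2·atan2(√a, √(1−a)) = 2.28213 rad → d = 6371·c ≈ 14539.42 km ≈ 7850.66 nmi.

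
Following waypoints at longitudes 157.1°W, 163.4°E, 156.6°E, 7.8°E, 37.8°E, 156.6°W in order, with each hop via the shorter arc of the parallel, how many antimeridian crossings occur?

Leg 1: -157.1° → +163.4°, shortest Δλ = -39.5° (west) — crosses 180°.
Leg 2: +163.4° → +156.6°, shortest Δλ = -6.8° (west) — does not cross 180°.
Leg 3: +156.6° → +7.8°, shortest Δλ = -148.8° (west) — does not cross 180°.
Leg 4: +7.8° → +37.8°, shortest Δλ = 30.0° (east) — does not cross 180°.
Leg 5: +37.8° → -156.6°, shortest Δλ = 165.6° (east) — crosses 180°.
Total crossings: 2.

2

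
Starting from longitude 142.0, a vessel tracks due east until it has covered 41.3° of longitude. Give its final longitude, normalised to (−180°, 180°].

Start at +142.0°; shift +41.3° → +183.3°.
+183.3° lies outside (−180°, 180°]; subtract 360° → -176.7°.

-176.7°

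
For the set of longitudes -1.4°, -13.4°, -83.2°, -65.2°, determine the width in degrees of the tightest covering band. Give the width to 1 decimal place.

81.8°

Sort the longitudes: -83.2°, -65.2°, -13.4°, -1.4°.
Eastward gaps between consecutive values (wrapping around): 18.0°, 51.8°, 12.0°, 278.2°.
Largest gap = 278.2° ⇒ minimal covering band is its complement: 360° − 278.2° = 81.8°.
Band runs from -83.2° eastward to -1.4°.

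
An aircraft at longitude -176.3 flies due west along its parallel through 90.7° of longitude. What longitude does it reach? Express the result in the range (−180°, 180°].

+93.0°

Start at -176.3°; shift −90.7° → -267.0°.
-267.0° lies outside (−180°, 180°]; add 360° → +93.0°.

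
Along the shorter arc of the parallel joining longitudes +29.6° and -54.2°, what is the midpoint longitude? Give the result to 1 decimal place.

Signed shortest Δλ from +29.6° to -54.2° is -83.8°.
Midpoint longitude = +29.6° + (-83.8°)/2 = +29.6° − 41.9° = -12.3°.

-12.3°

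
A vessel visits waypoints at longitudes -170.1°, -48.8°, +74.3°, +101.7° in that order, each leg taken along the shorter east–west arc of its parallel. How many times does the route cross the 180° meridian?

0

Leg 1: -170.1° → -48.8°, shortest Δλ = 121.3° (east) — does not cross 180°.
Leg 2: -48.8° → +74.3°, shortest Δλ = 123.1° (east) — does not cross 180°.
Leg 3: +74.3° → +101.7°, shortest Δλ = 27.4° (east) — does not cross 180°.
Total crossings: 0.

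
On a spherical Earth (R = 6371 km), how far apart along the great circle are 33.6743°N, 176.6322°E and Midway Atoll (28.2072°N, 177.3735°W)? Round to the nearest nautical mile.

Δλ = -177.3735 − 176.6322 = -354.0057°; wrapped into (−180°, 180°]: 5.9943°.
Δφ = 28.2072 − 33.6743 = -5.4671°.
a = sin²(Δφ/2) + cos φ₁ · cos φ₂ · sin²(Δλ/2) = 0.004279.
c = 2·atan2(√a, √(1−a)) = 0.13093 rad → d = 6371·c ≈ 834.14 km ≈ 450.40 nmi.

450 nmi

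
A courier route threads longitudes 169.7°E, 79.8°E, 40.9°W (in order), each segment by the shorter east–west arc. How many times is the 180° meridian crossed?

0

Leg 1: +169.7° → +79.8°, shortest Δλ = -89.9° (west) — does not cross 180°.
Leg 2: +79.8° → -40.9°, shortest Δλ = -120.7° (west) — does not cross 180°.
Total crossings: 0.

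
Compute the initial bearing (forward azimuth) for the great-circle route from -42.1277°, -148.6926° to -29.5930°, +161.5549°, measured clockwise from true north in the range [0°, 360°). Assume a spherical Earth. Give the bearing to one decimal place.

Δλ = 161.5549 − -148.6926 = 310.2475°; wrapped into (−180°, 180°]: -49.7525°.
θ = atan2( sin Δλ · cos φ₂ , cos φ₁ · sin φ₂ − sin φ₁ · cos φ₂ · cos Δλ )
  = atan2(-0.66370, 0.01060) = -89.085° → normalised to [0°, 360°): 270.915°.

270.9°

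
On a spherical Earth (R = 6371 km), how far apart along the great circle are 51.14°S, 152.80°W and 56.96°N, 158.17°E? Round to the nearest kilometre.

Δλ = 158.17 − -152.80 = 310.97°; wrapped into (−180°, 180°]: -49.03°.
Δφ = 56.96 − -51.14 = 108.10°.
a = sin²(Δφ/2) + cos φ₁ · cos φ₂ · sin²(Δλ/2) = 0.714234.
c = 2·atan2(√a, √(1−a)) = 2.01359 rad → d = 6371·c ≈ 12828.60 km.

12829 km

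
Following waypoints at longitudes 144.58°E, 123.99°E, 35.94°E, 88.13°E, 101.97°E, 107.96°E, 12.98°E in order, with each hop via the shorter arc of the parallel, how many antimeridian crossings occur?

Leg 1: +144.58° → +123.99°, shortest Δλ = -20.59° (west) — does not cross 180°.
Leg 2: +123.99° → +35.94°, shortest Δλ = -88.05° (west) — does not cross 180°.
Leg 3: +35.94° → +88.13°, shortest Δλ = 52.19° (east) — does not cross 180°.
Leg 4: +88.13° → +101.97°, shortest Δλ = 13.84° (east) — does not cross 180°.
Leg 5: +101.97° → +107.96°, shortest Δλ = 5.99° (east) — does not cross 180°.
Leg 6: +107.96° → +12.98°, shortest Δλ = -94.98° (west) — does not cross 180°.
Total crossings: 0.

0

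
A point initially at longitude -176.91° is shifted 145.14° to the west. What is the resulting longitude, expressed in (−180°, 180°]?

Start at -176.91°; shift −145.14° → -322.05°.
-322.05° lies outside (−180°, 180°]; add 360° → +37.95°.

+37.95°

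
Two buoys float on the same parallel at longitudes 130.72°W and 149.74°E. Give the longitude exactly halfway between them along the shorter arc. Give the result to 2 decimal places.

170.49°W

Signed shortest Δλ from -130.72° to +149.74° is -79.54°.
Midpoint longitude = -130.72° + (-79.54°)/2 = -130.72° − 39.77° = -170.49°.
(The naïve average (-130.72 + +149.74)/2 = 9.51° is on the wrong side of the globe.)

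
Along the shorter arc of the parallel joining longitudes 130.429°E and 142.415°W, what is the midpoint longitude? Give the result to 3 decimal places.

Signed shortest Δλ from +130.429° to -142.415° is +87.156°.
Midpoint longitude = +130.429° + (+87.156°)/2 = +130.429° + 43.578° = +174.007°.
(The naïve average (+130.429 + -142.415)/2 = -5.993° is on the wrong side of the globe.)

174.007°E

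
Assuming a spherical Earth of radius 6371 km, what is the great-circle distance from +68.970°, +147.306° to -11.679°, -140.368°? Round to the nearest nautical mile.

5687 nmi

Δλ = -140.368 − 147.306 = -287.674°; wrapped into (−180°, 180°]: 72.326°.
Δφ = -11.679 − 68.970 = -80.649°.
a = sin²(Δφ/2) + cos φ₁ · cos φ₂ · sin²(Δλ/2) = 0.541126.
c = 2·atan2(√a, √(1−a)) = 1.65314 rad → d = 6371·c ≈ 10532.16 km ≈ 5686.91 nmi.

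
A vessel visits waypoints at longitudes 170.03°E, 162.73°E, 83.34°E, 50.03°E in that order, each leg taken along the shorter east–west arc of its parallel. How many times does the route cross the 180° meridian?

Leg 1: +170.03° → +162.73°, shortest Δλ = -7.3° (west) — does not cross 180°.
Leg 2: +162.73° → +83.34°, shortest Δλ = -79.39° (west) — does not cross 180°.
Leg 3: +83.34° → +50.03°, shortest Δλ = -33.31° (west) — does not cross 180°.
Total crossings: 0.

0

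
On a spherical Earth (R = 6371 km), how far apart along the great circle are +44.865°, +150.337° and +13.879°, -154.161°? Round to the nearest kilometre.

Δλ = -154.161 − 150.337 = -304.498°; wrapped into (−180°, 180°]: 55.502°.
Δφ = 13.879 − 44.865 = -30.986°.
a = sin²(Δφ/2) + cos φ₁ · cos φ₂ · sin²(Δλ/2) = 0.220536.
c = 2·atan2(√a, √(1−a)) = 0.97771 rad → d = 6371·c ≈ 6228.96 km.

6229 km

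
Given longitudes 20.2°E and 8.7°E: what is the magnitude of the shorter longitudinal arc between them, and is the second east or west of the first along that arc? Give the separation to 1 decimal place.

Raw difference: 8.7 − 20.2 = -11.5°.
Normalise into (−180°, 180°]: -11.5° stays -11.5°.
Negative ⇒ the second point lies to the west; separation 11.5°.

11.5° west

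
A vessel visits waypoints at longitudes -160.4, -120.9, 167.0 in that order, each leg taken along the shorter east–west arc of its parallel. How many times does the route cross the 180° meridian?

1

Leg 1: -160.4° → -120.9°, shortest Δλ = 39.5° (east) — does not cross 180°.
Leg 2: -120.9° → +167.0°, shortest Δλ = -72.1° (west) — crosses 180°.
Total crossings: 1.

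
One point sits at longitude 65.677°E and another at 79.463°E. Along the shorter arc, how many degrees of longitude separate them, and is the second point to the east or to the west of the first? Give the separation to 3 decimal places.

13.786° east

Raw difference: 79.463 − 65.677 = 13.786°.
Normalise into (−180°, 180°]: 13.786° stays 13.786°.
Positive ⇒ the second point lies to the east; separation 13.786°.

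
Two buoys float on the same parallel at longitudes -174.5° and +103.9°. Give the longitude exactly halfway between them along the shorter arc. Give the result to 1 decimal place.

+144.7°

Signed shortest Δλ from -174.5° to +103.9° is -81.6°.
Midpoint longitude = -174.5° + (-81.6°)/2 = -174.5° − 40.8° = -215.3°.
Normalise into (−180°, 180°]: +144.7°.
(The naïve average (-174.5 + +103.9)/2 = -35.3° is on the wrong side of the globe.)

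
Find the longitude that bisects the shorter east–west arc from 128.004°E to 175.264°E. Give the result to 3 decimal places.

Signed shortest Δλ from +128.004° to +175.264° is +47.260°.
Midpoint longitude = +128.004° + (+47.260°)/2 = +128.004° + 23.630° = +151.634°.

151.634°E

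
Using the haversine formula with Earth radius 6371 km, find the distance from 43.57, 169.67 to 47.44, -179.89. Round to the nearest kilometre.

919 km

Δλ = -179.89 − 169.67 = -349.56°; wrapped into (−180°, 180°]: 10.44°.
Δφ = 47.44 − 43.57 = 3.87°.
a = sin²(Δφ/2) + cos φ₁ · cos φ₂ · sin²(Δλ/2) = 0.005196.
c = 2·atan2(√a, √(1−a)) = 0.14430 rad → d = 6371·c ≈ 919.32 km.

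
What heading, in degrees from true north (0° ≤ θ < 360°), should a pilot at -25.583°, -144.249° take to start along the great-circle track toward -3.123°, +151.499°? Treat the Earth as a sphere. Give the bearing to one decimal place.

Δλ = 151.499 − -144.249 = 295.748°; wrapped into (−180°, 180°]: -64.252°.
θ = atan2( sin Δλ · cos φ₂ , cos φ₁ · sin φ₂ − sin φ₁ · cos φ₂ · cos Δλ )
  = atan2(-0.89938, 0.13817) = -81.266° → normalised to [0°, 360°): 278.734°.

278.7°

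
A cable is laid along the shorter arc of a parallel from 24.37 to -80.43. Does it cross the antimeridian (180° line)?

No

Signed shortest Δλ = ((-80.43 − 24.37 + 180) mod 360) − 180 = -104.8°.
Going west by 104.8° from +24.37° reaches -80.43° without touching 180°.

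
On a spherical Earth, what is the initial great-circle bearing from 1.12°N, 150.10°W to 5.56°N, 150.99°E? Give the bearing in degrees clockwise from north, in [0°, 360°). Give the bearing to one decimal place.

275.8°

Δλ = 150.99 − -150.10 = 301.09°; wrapped into (−180°, 180°]: -58.91°.
θ = atan2( sin Δλ · cos φ₂ , cos φ₁ · sin φ₂ − sin φ₁ · cos φ₂ · cos Δλ )
  = atan2(-0.85233, 0.08682) = -84.184° → normalised to [0°, 360°): 275.816°.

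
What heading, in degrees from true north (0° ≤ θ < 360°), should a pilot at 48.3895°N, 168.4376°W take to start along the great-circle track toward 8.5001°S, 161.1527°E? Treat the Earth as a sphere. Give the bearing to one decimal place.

Δλ = 161.1527 − -168.4376 = 329.5903°; wrapped into (−180°, 180°]: -30.4097°.
θ = atan2( sin Δλ · cos φ₂ , cos φ₁ · sin φ₂ − sin φ₁ · cos φ₂ · cos Δλ )
  = atan2(-0.50062, -0.73589) = -145.773° → normalised to [0°, 360°): 214.227°.

214.2°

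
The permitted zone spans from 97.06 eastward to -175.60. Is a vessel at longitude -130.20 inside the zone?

Band width going east from +97.06° to -175.60°: ((-175.60 − 97.06) mod 360) = 87.34°.
Offset of -130.20° east of the west edge: ((-130.20 − 97.06) mod 360) = 132.74°.
132.74° > 87.34° ⇒ outside.

No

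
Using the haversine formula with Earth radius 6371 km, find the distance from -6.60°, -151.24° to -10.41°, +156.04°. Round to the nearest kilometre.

Δλ = 156.04 − -151.24 = 307.28°; wrapped into (−180°, 180°]: -52.72°.
Δφ = -10.41 − -6.60 = -3.81°.
a = sin²(Δφ/2) + cos φ₁ · cos φ₂ · sin²(Δλ/2) = 0.193720.
c = 2·atan2(√a, √(1−a)) = 0.91150 rad → d = 6371·c ≈ 5807.17 km.

5807 km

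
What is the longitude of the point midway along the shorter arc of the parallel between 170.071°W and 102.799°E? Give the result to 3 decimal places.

Signed shortest Δλ from -170.071° to +102.799° is -87.130°.
Midpoint longitude = -170.071° + (-87.130°)/2 = -170.071° − 43.565° = -213.636°.
Normalise into (−180°, 180°]: +146.364°.
(The naïve average (-170.071 + +102.799)/2 = -33.636° is on the wrong side of the globe.)

146.364°E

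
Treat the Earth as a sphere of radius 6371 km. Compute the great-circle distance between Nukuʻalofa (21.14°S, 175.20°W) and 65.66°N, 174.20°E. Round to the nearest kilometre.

Δλ = 174.20 − -175.20 = 349.40°; wrapped into (−180°, 180°]: -10.60°.
Δφ = 65.66 − -21.14 = 86.80°.
a = sin²(Δφ/2) + cos φ₁ · cos φ₂ · sin²(Δλ/2) = 0.475369.
c = 2·atan2(√a, √(1−a)) = 1.52151 rad → d = 6371·c ≈ 9693.57 km.

9694 km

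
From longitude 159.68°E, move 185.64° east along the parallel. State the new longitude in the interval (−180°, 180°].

Start at +159.68°; shift +185.64° → +345.32°.
+345.32° lies outside (−180°, 180°]; subtract 360° → -14.68°.

14.68°W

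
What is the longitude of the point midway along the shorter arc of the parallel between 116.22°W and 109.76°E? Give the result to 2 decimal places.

176.77°E

Signed shortest Δλ from -116.22° to +109.76° is -134.02°.
Midpoint longitude = -116.22° + (-134.02°)/2 = -116.22° − 67.01° = -183.23°.
Normalise into (−180°, 180°]: +176.77°.
(The naïve average (-116.22 + +109.76)/2 = -3.23° is on the wrong side of the globe.)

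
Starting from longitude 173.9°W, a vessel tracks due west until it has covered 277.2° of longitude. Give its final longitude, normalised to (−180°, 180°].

Start at -173.9°; shift −277.2° → -451.1°.
-451.1° lies outside (−180°, 180°]; add 360° → -91.1°.

91.1°W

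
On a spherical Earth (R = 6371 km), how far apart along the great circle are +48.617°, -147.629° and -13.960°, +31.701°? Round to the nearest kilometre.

16161 km

Δλ = 31.701 − -147.629 = 179.330°.
Δφ = -13.960 − 48.617 = -62.577°.
a = sin²(Δφ/2) + cos φ₁ · cos φ₂ · sin²(Δλ/2) = 0.911264.
c = 2·atan2(√a, √(1−a)) = 2.53664 rad → d = 6371·c ≈ 16160.91 km.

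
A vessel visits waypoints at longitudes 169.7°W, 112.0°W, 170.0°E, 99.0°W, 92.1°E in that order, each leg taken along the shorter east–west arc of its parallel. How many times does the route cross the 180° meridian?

Leg 1: -169.7° → -112.0°, shortest Δλ = 57.7° (east) — does not cross 180°.
Leg 2: -112.0° → +170.0°, shortest Δλ = -78.0° (west) — crosses 180°.
Leg 3: +170.0° → -99.0°, shortest Δλ = 91.0° (east) — crosses 180°.
Leg 4: -99.0° → +92.1°, shortest Δλ = -168.9° (west) — crosses 180°.
Total crossings: 3.

3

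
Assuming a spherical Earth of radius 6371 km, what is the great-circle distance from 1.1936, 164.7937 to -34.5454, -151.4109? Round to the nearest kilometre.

Δλ = -151.4109 − 164.7937 = -316.2046°; wrapped into (−180°, 180°]: 43.7954°.
Δφ = -34.5454 − 1.1936 = -35.7390°.
a = sin²(Δφ/2) + cos φ₁ · cos φ₂ · sin²(Δλ/2) = 0.208699.
c = 2·atan2(√a, √(1−a)) = 0.94887 rad → d = 6371·c ≈ 6045.25 km.

6045 km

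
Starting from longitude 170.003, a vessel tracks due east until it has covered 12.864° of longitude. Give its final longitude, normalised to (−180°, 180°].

-177.133°

Start at +170.003°; shift +12.864° → +182.867°.
+182.867° lies outside (−180°, 180°]; subtract 360° → -177.133°.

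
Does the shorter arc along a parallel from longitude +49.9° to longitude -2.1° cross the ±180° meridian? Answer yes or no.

No

Signed shortest Δλ = ((-2.1 − 49.9 + 180) mod 360) − 180 = -52.0°.
Going west by 52.0° from +49.9° reaches -2.1° without touching 180°.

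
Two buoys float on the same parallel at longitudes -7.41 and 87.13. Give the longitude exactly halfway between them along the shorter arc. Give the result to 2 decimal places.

Signed shortest Δλ from -7.41° to +87.13° is +94.54°.
Midpoint longitude = -7.41° + (+94.54°)/2 = -7.41° + 47.27° = +39.86°.

+39.86°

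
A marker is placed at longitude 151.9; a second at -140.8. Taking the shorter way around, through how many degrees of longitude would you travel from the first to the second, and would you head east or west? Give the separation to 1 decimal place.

Raw difference: -140.8 − 151.9 = -292.7°.
Normalise into (−180°, 180°]: -292.7° + 360° = 67.3°.
Positive ⇒ the second point lies to the east; separation 67.3°.

67.3° east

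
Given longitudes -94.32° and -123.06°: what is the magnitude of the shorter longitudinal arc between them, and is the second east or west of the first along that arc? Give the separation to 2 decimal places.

Raw difference: -123.06 − -94.32 = -28.74°.
Normalise into (−180°, 180°]: -28.74° stays -28.74°.
Negative ⇒ the second point lies to the west; separation 28.74°.

28.74° west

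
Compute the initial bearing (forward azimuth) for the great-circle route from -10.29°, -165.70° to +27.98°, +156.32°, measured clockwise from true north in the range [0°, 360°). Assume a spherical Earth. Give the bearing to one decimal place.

Δλ = 156.32 − -165.70 = 322.02°; wrapped into (−180°, 180°]: -37.98°.
θ = atan2( sin Δλ · cos φ₂ , cos φ₁ · sin φ₂ − sin φ₁ · cos φ₂ · cos Δλ )
  = atan2(-0.54345, 0.58596) = -42.845° → normalised to [0°, 360°): 317.155°.

317.2°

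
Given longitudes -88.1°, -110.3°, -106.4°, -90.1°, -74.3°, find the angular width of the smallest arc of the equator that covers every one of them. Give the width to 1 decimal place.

36.0°

Sort the longitudes: -110.3°, -106.4°, -90.1°, -88.1°, -74.3°.
Eastward gaps between consecutive values (wrapping around): 3.9°, 16.3°, 2.0°, 13.8°, 324.0°.
Largest gap = 324.0° ⇒ minimal covering band is its complement: 360° − 324.0° = 36.0°.
Band runs from -110.3° eastward to -74.3°.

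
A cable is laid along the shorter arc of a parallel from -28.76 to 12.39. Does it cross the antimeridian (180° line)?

Signed shortest Δλ = ((12.39 − -28.76 + 180) mod 360) − 180 = 41.15°.
Going east by 41.15° from -28.76° reaches +12.39° without touching 180°.

No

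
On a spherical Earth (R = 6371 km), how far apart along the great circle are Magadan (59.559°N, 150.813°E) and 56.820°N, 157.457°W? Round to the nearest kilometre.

2970 km

Δλ = -157.457 − 150.813 = -308.270°; wrapped into (−180°, 180°]: 51.730°.
Δφ = 56.820 − 59.559 = -2.739°.
a = sin²(Δφ/2) + cos φ₁ · cos φ₂ · sin²(Δλ/2) = 0.053341.
c = 2·atan2(√a, √(1−a)) = 0.46612 rad → d = 6371·c ≈ 2969.67 km.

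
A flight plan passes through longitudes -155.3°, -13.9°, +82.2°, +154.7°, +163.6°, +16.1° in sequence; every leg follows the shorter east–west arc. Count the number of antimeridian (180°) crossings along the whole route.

0

Leg 1: -155.3° → -13.9°, shortest Δλ = 141.4° (east) — does not cross 180°.
Leg 2: -13.9° → +82.2°, shortest Δλ = 96.1° (east) — does not cross 180°.
Leg 3: +82.2° → +154.7°, shortest Δλ = 72.5° (east) — does not cross 180°.
Leg 4: +154.7° → +163.6°, shortest Δλ = 8.9° (east) — does not cross 180°.
Leg 5: +163.6° → +16.1°, shortest Δλ = -147.5° (west) — does not cross 180°.
Total crossings: 0.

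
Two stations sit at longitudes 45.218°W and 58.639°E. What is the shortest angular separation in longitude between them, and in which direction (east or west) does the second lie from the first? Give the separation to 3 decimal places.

103.857° east

Raw difference: 58.639 − -45.218 = 103.857°.
Normalise into (−180°, 180°]: 103.857° stays 103.857°.
Positive ⇒ the second point lies to the east; separation 103.857°.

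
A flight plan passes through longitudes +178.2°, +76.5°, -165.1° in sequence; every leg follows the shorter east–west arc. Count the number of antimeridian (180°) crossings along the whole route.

Leg 1: +178.2° → +76.5°, shortest Δλ = -101.7° (west) — does not cross 180°.
Leg 2: +76.5° → -165.1°, shortest Δλ = 118.4° (east) — crosses 180°.
Total crossings: 1.

1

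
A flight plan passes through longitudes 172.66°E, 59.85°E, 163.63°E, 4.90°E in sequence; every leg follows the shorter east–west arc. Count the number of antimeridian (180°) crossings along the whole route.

0

Leg 1: +172.66° → +59.85°, shortest Δλ = -112.81° (west) — does not cross 180°.
Leg 2: +59.85° → +163.63°, shortest Δλ = 103.78° (east) — does not cross 180°.
Leg 3: +163.63° → +4.90°, shortest Δλ = -158.73° (west) — does not cross 180°.
Total crossings: 0.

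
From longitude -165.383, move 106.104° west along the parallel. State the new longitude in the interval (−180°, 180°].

+88.513°

Start at -165.383°; shift −106.104° → -271.487°.
-271.487° lies outside (−180°, 180°]; add 360° → +88.513°.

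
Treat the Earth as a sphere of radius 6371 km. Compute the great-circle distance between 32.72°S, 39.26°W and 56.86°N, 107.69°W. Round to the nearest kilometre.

11839 km

Δλ = -107.69 − -39.26 = -68.43°.
Δφ = 56.86 − -32.72 = 89.58°.
a = sin²(Δφ/2) + cos φ₁ · cos φ₂ · sin²(Δλ/2) = 0.641759.
c = 2·atan2(√a, √(1−a)) = 1.85826 rad → d = 6371·c ≈ 11838.96 km.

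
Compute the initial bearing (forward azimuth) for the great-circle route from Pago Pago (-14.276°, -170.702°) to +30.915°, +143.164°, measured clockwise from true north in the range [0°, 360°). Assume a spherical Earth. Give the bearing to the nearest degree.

Δλ = 143.164 − -170.702 = 313.866°; wrapped into (−180°, 180°]: -46.134°.
θ = atan2( sin Δλ · cos φ₂ , cos φ₁ · sin φ₂ − sin φ₁ · cos φ₂ · cos Δλ )
  = atan2(-0.61854, 0.64451) = -43.822° → normalised to [0°, 360°): 316.178°.

316°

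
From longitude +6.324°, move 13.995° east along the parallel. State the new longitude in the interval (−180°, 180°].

+20.319°

Start at +6.324°; shift +13.995° → +20.319°.
+20.319° already lies in (−180°, 180°].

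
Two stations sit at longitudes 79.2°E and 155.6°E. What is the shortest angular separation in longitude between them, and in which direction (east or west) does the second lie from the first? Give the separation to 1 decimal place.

76.4° east

Raw difference: 155.6 − 79.2 = 76.4°.
Normalise into (−180°, 180°]: 76.4° stays 76.4°.
Positive ⇒ the second point lies to the east; separation 76.4°.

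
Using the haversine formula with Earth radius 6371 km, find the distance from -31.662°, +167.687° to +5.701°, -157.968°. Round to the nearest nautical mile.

2982 nmi

Δλ = -157.968 − 167.687 = -325.655°; wrapped into (−180°, 180°]: 34.345°.
Δφ = 5.701 − -31.662 = 37.363°.
a = sin²(Δφ/2) + cos φ₁ · cos φ₂ · sin²(Δλ/2) = 0.176427.
c = 2·atan2(√a, √(1−a)) = 0.86696 rad → d = 6371·c ≈ 5523.41 km ≈ 2982.41 nmi.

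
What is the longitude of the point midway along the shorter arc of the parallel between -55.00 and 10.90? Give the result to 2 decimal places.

-22.05°

Signed shortest Δλ from -55.00° to +10.90° is +65.90°.
Midpoint longitude = -55.00° + (+65.90°)/2 = -55.00° + 32.95° = -22.05°.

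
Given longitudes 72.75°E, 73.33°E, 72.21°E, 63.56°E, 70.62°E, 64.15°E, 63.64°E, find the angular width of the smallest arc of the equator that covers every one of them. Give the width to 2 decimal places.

Sort the longitudes: +63.56°, +63.64°, +64.15°, +70.62°, +72.21°, +72.75°, +73.33°.
Eastward gaps between consecutive values (wrapping around): 0.08°, 0.51°, 6.47°, 1.59°, 0.54°, 0.58°, 350.23°.
Largest gap = 350.23° ⇒ minimal covering band is its complement: 360° − 350.23° = 9.77°.
Band runs from +63.56° eastward to +73.33°.

9.77°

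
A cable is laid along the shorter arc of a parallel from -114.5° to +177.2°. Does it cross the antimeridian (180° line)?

Naïve |177.2 − -114.5| = 291.7° > 180°, so the shorter arc goes the other way round — across 180°.
Signed shortest Δλ = ((177.2 − -114.5 + 180) mod 360) − 180 = -68.3°.
Going west by 68.3° from -114.5° passes through 180° before reaching +177.2°.

Yes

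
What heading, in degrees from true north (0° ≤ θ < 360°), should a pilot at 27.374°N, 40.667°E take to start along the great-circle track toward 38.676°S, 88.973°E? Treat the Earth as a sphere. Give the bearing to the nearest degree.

Δλ = 88.973 − 40.667 = 48.306°.
θ = atan2( sin Δλ · cos φ₂ , cos φ₁ · sin φ₂ − sin φ₁ · cos φ₂ · cos Δλ )
  = atan2(0.58295, -0.79370) = 143.704° → normalised to [0°, 360°): 143.704°.

144°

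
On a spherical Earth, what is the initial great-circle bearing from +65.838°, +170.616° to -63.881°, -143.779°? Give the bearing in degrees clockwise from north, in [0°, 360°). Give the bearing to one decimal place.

Δλ = -143.779 − 170.616 = -314.395°; wrapped into (−180°, 180°]: 45.605°.
θ = atan2( sin Δλ · cos φ₂ , cos φ₁ · sin φ₂ − sin φ₁ · cos φ₂ · cos Δλ )
  = atan2(0.31456, -0.64853) = 154.125° → normalised to [0°, 360°): 154.125°.

154.1°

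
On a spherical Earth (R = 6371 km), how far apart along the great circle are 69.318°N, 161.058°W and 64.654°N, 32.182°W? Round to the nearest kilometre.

4599 km

Δλ = -32.182 − -161.058 = 128.876°.
Δφ = 64.654 − 69.318 = -4.664°.
a = sin²(Δφ/2) + cos φ₁ · cos φ₂ · sin²(Δλ/2) = 0.124698.
c = 2·atan2(√a, √(1−a)) = 0.72182 rad → d = 6371·c ≈ 4598.71 km.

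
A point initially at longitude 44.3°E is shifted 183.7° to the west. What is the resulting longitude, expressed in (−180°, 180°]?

Start at +44.3°; shift −183.7° → -139.4°.
-139.4° already lies in (−180°, 180°].

139.4°W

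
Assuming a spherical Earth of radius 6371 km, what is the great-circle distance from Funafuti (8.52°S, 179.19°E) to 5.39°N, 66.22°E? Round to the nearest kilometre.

12616 km

Δλ = 66.22 − 179.19 = -112.97°.
Δφ = 5.39 − -8.52 = 13.91°.
a = sin²(Δφ/2) + cos φ₁ · cos φ₂ · sin²(Δλ/2) = 0.699076.
c = 2·atan2(√a, √(1−a)) = 1.98030 rad → d = 6371·c ≈ 12616.48 km.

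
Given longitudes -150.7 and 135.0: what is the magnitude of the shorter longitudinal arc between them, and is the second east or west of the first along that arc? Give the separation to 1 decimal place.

Raw difference: 135.0 − -150.7 = 285.7°.
Normalise into (−180°, 180°]: 285.7° − 360° = -74.3°.
Negative ⇒ the second point lies to the west; separation 74.3°.

74.3° west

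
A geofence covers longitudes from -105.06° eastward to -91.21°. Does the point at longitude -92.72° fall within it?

Yes

Band width going east from -105.06° to -91.21°: ((-91.21 − -105.06) mod 360) = 13.85°.
Offset of -92.72° east of the west edge: ((-92.72 − -105.06) mod 360) = 12.34°.
12.34° ≤ 13.85° ⇒ inside.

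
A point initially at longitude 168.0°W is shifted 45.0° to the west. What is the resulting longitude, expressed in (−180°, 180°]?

147.0°E

Start at -168.0°; shift −45.0° → -213.0°.
-213.0° lies outside (−180°, 180°]; add 360° → +147.0°.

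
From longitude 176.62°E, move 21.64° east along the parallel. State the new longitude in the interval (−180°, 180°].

161.74°W

Start at +176.62°; shift +21.64° → +198.26°.
+198.26° lies outside (−180°, 180°]; subtract 360° → -161.74°.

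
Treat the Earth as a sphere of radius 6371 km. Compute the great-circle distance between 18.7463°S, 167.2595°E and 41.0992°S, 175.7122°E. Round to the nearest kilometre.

Δλ = 175.7122 − 167.2595 = 8.4527°.
Δφ = -41.0992 − -18.7463 = -22.3529°.
a = sin²(Δφ/2) + cos φ₁ · cos φ₂ · sin²(Δλ/2) = 0.041446.
c = 2·atan2(√a, √(1−a)) = 0.41003 rad → d = 6371·c ≈ 2612.32 km.

2612 km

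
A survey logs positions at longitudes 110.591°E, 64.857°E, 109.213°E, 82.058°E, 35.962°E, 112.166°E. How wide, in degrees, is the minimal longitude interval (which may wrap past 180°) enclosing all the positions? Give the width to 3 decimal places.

Sort the longitudes: +35.962°, +64.857°, +82.058°, +109.213°, +110.591°, +112.166°.
Eastward gaps between consecutive values (wrapping around): 28.895°, 17.201°, 27.155°, 1.378°, 1.575°, 283.796°.
Largest gap = 283.796° ⇒ minimal covering band is its complement: 360° − 283.796° = 76.204°.
Band runs from +35.962° eastward to +112.166°.

76.204°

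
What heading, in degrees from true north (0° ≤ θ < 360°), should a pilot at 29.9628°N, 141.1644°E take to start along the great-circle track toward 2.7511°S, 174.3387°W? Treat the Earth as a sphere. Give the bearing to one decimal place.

Δλ = -174.3387 − 141.1644 = -315.5031°; wrapped into (−180°, 180°]: 44.4969°.
θ = atan2( sin Δλ · cos φ₂ , cos φ₁ · sin φ₂ − sin φ₁ · cos φ₂ · cos Δλ )
  = atan2(0.70006, -0.39741) = 119.583° → normalised to [0°, 360°): 119.583°.

119.6°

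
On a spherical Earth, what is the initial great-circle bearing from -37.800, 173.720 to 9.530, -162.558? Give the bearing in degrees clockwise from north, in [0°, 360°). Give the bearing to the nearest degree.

30°

Δλ = -162.558 − 173.720 = -336.278°; wrapped into (−180°, 180°]: 23.722°.
θ = atan2( sin Δλ · cos φ₂ , cos φ₁ · sin φ₂ − sin φ₁ · cos φ₂ · cos Δλ )
  = atan2(0.39675, 0.68420) = 30.108° → normalised to [0°, 360°): 30.108°.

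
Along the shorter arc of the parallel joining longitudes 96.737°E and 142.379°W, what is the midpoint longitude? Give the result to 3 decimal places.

Signed shortest Δλ from +96.737° to -142.379° is +120.884°.
Midpoint longitude = +96.737° + (+120.884°)/2 = +96.737° + 60.442° = +157.179°.
(The naïve average (+96.737 + -142.379)/2 = -22.821° is on the wrong side of the globe.)

157.179°E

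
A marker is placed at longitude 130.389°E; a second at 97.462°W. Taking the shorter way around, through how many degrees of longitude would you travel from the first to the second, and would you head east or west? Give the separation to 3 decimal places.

132.149° east

Raw difference: -97.462 − 130.389 = -227.851°.
Normalise into (−180°, 180°]: -227.851° + 360° = 132.149°.
Positive ⇒ the second point lies to the east; separation 132.149°.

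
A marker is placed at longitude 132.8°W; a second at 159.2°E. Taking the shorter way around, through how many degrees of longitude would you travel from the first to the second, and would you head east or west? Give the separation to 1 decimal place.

68.0° west

Raw difference: 159.2 − -132.8 = 292.0°.
Normalise into (−180°, 180°]: 292.0° − 360° = -68.0°.
Negative ⇒ the second point lies to the west; separation 68.0°.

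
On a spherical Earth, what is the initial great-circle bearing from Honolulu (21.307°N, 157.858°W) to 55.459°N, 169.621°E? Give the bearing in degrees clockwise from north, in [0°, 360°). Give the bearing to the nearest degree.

333°

Δλ = 169.621 − -157.858 = 327.479°; wrapped into (−180°, 180°]: -32.521°.
θ = atan2( sin Δλ · cos φ₂ , cos φ₁ · sin φ₂ − sin φ₁ · cos φ₂ · cos Δλ )
  = atan2(-0.30482, 0.59370) = -27.177° → normalised to [0°, 360°): 332.823°.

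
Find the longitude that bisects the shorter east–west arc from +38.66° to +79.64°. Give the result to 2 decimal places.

Signed shortest Δλ from +38.66° to +79.64° is +40.98°.
Midpoint longitude = +38.66° + (+40.98°)/2 = +38.66° + 20.49° = +59.15°.

+59.15°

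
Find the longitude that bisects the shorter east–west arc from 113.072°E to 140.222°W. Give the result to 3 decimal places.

166.425°E

Signed shortest Δλ from +113.072° to -140.222° is +106.706°.
Midpoint longitude = +113.072° + (+106.706°)/2 = +113.072° + 53.353° = +166.425°.
(The naïve average (+113.072 + -140.222)/2 = -13.575° is on the wrong side of the globe.)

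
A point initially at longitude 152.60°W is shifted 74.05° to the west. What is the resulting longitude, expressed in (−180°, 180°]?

133.35°E

Start at -152.60°; shift −74.05° → -226.65°.
-226.65° lies outside (−180°, 180°]; add 360° → +133.35°.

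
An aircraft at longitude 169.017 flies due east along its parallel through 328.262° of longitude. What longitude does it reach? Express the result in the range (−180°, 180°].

Start at +169.017°; shift +328.262° → +497.279°.
+497.279° lies outside (−180°, 180°]; subtract 360° → +137.279°.

+137.279°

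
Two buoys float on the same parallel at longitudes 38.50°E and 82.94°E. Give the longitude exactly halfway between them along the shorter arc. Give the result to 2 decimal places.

Signed shortest Δλ from +38.50° to +82.94° is +44.44°.
Midpoint longitude = +38.50° + (+44.44°)/2 = +38.50° + 22.22° = +60.72°.

60.72°E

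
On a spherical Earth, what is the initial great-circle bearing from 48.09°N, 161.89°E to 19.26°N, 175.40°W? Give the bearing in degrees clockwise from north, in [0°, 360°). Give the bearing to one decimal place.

139.6°

Δλ = -175.40 − 161.89 = -337.29°; wrapped into (−180°, 180°]: 22.71°.
θ = atan2( sin Δλ · cos φ₂ , cos φ₁ · sin φ₂ − sin φ₁ · cos φ₂ · cos Δλ )
  = atan2(0.36446, -0.42774) = 139.567° → normalised to [0°, 360°): 139.567°.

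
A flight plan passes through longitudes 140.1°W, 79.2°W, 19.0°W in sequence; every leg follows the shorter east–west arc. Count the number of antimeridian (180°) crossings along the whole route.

0

Leg 1: -140.1° → -79.2°, shortest Δλ = 60.9° (east) — does not cross 180°.
Leg 2: -79.2° → -19.0°, shortest Δλ = 60.2° (east) — does not cross 180°.
Total crossings: 0.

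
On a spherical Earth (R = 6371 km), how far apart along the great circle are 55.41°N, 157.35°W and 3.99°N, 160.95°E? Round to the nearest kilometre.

Δλ = 160.95 − -157.35 = 318.30°; wrapped into (−180°, 180°]: -41.70°.
Δφ = 3.99 − 55.41 = -51.42°.
a = sin²(Δφ/2) + cos φ₁ · cos φ₂ · sin²(Δλ/2) = 0.259939.
c = 2·atan2(√a, √(1−a)) = 1.07000 rad → d = 6371·c ≈ 6816.99 km.

6817 km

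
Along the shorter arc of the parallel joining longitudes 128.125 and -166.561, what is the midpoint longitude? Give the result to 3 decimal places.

+160.782°

Signed shortest Δλ from +128.125° to -166.561° is +65.314°.
Midpoint longitude = +128.125° + (+65.314°)/2 = +128.125° + 32.657° = +160.782°.
(The naïve average (+128.125 + -166.561)/2 = -19.218° is on the wrong side of the globe.)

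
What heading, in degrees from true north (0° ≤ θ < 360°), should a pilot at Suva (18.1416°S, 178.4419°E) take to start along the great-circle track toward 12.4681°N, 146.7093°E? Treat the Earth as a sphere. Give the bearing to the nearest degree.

312°

Δλ = 146.7093 − 178.4419 = -31.7326°.
θ = atan2( sin Δλ · cos φ₂ , cos φ₁ · sin φ₂ − sin φ₁ · cos φ₂ · cos Δλ )
  = atan2(-0.51355, 0.46374) = -47.918° → normalised to [0°, 360°): 312.082°.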